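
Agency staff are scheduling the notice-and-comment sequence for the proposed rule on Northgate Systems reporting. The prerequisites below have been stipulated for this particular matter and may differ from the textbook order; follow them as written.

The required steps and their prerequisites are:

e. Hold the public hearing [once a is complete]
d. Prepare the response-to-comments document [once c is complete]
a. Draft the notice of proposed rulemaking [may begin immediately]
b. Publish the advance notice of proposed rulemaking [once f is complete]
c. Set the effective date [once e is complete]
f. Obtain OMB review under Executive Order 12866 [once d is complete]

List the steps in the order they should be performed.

a, e, c, d, f, b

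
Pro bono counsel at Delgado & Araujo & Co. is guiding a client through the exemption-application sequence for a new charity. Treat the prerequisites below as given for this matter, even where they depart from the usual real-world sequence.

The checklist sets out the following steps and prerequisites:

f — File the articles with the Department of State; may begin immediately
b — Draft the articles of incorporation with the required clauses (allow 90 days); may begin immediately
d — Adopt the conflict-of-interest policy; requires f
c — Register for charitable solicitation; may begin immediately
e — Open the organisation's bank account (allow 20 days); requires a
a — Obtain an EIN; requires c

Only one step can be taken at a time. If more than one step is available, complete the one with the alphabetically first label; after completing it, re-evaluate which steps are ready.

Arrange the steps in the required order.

b c a e f d

Nothing is required for b, c and f. b has the earlier label → b first.
Ready: c and f. c has the earlier label → c.
Ready: a and f. a has the earlier label → a.
e now also ready, so the ready set is {e, f}; e has the earlier label → e.
Next only f has its prerequisites met → f.
Next only d has its prerequisites met → d.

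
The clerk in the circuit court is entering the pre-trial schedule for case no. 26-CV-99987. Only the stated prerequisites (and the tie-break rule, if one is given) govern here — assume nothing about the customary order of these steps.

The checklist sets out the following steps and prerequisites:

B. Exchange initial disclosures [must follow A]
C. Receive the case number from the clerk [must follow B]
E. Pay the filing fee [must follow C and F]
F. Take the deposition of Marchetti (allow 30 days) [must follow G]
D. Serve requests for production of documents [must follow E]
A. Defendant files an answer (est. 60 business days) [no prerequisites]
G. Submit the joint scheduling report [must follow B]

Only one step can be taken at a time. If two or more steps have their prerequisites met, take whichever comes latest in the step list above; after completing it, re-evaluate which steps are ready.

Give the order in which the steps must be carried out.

A is the only step with nothing outstanding, so it goes first.
That leaves B as the only ready step → B.
Now G and C have their prerequisites met. G is listed later, so G next.
Ready: F and C. F is listed later → F.
Next only C has its prerequisites met → C.
E needed F and C, now all done → E.
Next only D has its prerequisites met → D.

A → B → G → F → C → E → D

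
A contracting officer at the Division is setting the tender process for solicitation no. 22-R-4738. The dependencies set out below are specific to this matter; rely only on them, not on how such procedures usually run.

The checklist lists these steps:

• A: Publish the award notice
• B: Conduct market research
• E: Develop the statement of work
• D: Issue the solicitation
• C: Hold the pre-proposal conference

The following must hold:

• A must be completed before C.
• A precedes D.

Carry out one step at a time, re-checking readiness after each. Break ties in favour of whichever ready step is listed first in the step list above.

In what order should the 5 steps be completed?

Nothing is required for A, B and E. A is listed earlier → A first.
D and C now also ready, so the ready set is {B, E, D, C}; B is listed earlier → B.
Ready: E, D and C. E is listed earlier → E.
Now D and C have their prerequisites met. D is listed earlier, so D next.
C needed A, now all done → C.

A B E D C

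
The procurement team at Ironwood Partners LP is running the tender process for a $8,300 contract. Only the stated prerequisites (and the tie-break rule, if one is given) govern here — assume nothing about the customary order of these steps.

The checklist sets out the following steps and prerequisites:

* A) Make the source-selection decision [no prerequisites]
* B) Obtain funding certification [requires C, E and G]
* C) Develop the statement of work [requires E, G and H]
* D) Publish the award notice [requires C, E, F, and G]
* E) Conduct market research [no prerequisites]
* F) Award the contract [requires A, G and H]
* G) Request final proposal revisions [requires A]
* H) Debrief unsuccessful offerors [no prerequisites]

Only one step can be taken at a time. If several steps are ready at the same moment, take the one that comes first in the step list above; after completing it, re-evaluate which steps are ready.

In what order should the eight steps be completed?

A, E, G, H, C, B, F, D

Nothing is required for A, E and H. A is listed earlier → A first.
E, G and H are all available; E is listed earlier → E.
Now G and H have their prerequisites met. G is listed earlier, so G next.
That leaves H as the only ready step → H.
C and F are both available; C is listed earlier → C.
B now also ready, so the ready set is {B, F}; B is listed earlier → B.
F is the only step now ready → F.
That leaves D as the only ready step → D.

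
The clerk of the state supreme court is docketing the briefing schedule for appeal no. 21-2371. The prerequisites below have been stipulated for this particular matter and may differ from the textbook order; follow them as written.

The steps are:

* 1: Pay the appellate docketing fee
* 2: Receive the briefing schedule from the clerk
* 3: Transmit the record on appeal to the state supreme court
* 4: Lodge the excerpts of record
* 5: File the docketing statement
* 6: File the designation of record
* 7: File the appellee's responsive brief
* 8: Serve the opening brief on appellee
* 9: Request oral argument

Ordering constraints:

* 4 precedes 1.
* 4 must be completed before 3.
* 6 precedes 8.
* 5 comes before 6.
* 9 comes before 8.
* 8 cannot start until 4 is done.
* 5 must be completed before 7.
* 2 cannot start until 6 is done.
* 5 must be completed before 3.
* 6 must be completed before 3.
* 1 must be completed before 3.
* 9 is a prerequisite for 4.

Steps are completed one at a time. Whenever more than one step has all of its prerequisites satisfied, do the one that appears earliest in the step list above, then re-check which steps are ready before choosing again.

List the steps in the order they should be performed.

5 6 2 7 9 4 1 3 8

Nothing is required for 5 and 9. 5 is listed earlier → 5 first.
6 and 7 now also ready, so the ready set is {6, 7, 9}; 6 is listed earlier → 6.
2 now also ready, so the ready set is {2, 7, 9}; 2 is listed earlier → 2.
7 and 9 are both available; 7 is listed earlier → 7.
9 is the only step now ready → 9.
Next only 4 has its prerequisites met → 4.
Now 1 and 8 have their prerequisites met. 1 is listed earlier, so 1 next.
3 and 8 are both available; 3 is listed earlier → 3.
Next only 8 has its prerequisites met → 8.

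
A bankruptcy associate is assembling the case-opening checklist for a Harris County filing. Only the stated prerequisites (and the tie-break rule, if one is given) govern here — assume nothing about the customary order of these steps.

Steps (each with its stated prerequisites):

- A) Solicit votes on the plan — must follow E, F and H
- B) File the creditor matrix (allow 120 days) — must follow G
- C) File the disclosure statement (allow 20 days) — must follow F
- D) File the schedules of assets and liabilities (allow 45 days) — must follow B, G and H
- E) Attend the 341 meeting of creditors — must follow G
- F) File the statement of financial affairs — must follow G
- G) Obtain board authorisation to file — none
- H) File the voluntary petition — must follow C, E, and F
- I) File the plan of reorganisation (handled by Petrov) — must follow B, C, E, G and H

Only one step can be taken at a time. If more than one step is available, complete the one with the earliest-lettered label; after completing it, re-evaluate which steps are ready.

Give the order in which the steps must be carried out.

G → B → E → F → C → H → A → D → I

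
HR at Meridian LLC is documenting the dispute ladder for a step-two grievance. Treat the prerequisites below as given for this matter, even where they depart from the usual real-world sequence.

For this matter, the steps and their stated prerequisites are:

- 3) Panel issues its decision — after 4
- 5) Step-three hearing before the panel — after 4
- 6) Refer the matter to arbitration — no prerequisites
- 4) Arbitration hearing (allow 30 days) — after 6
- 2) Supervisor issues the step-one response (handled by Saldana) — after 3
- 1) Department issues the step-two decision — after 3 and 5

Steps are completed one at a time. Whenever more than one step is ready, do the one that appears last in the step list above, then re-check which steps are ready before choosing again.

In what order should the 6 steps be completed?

6 → 4 → 5 → 3 → 1 → 2

6 has no prerequisites → 6 first.
Next only 4 has its prerequisites met → 4.
Ready: 5 and 3. 5 is listed later → 5.
3 needed 4, now all done → 3.
1 and 2 are both available; 1 is listed later → 1.
2 needed 3, now all done → 2.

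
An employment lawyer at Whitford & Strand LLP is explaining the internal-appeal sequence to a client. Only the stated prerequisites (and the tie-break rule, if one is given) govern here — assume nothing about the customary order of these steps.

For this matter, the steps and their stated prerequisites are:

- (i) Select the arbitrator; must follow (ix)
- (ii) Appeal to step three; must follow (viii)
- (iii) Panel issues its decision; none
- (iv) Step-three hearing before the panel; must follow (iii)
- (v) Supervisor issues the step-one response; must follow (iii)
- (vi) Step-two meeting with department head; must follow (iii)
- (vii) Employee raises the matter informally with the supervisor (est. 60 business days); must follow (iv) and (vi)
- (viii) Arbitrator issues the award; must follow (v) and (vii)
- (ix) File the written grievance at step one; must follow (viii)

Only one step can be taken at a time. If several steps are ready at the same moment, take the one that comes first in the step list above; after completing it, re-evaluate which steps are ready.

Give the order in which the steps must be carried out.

(iii) is the only step with nothing outstanding, so it goes first.
(iv), (v) and (vi) are all available; (iv) is listed earlier → (iv).
Ready: (v) and (vi). (v) is listed earlier → (v).
(vi) needed (iii), now all done → (vi).
That leaves (vii) as the only ready step → (vii).
(viii) needed (v) and (vii), now all done → (viii).
Ready: (ii) and (ix). (ii) is listed earlier → (ii).
Next only (ix) has its prerequisites met → (ix).
(i) is the only step now ready → (i).

(iii), (iv), (v), (vi), (vii), (viii), (ii), (ix), (i)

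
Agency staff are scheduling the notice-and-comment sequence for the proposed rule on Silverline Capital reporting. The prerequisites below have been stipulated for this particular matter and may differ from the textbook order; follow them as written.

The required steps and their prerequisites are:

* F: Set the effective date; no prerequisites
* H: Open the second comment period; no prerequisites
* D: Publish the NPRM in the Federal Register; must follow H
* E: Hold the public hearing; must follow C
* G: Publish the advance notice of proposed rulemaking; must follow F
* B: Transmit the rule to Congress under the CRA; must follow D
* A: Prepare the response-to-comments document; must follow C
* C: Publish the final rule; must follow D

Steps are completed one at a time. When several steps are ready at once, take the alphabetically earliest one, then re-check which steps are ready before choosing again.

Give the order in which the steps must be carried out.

F G H D B C A E

Nothing is required for F and H. F has the earlier label → F first.
G now also ready, so the ready set is {G, H}; G has the earlier label → G.
H is the only step now ready → H.
D needed H, now all done → D.
Ready: B and C. B has the earlier label → B.
C is the only step now ready → C.
Now A and E have their prerequisites met. A has the earlier label, so A next.
Next only E has its prerequisites met → E.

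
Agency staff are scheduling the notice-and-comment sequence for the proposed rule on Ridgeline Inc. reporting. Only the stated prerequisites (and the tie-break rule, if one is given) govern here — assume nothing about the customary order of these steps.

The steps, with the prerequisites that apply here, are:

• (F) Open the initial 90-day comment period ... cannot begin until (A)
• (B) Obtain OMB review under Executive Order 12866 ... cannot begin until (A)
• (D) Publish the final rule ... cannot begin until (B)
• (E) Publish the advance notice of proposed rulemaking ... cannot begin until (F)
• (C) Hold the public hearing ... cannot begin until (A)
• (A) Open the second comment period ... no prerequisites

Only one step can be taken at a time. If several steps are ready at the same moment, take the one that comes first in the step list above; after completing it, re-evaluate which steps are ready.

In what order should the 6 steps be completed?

(A), (F), (B), (D), (E), (C)

(A) is the only step with nothing outstanding, so it goes first.
Ready: (F), (B) and (C). (F) is listed earlier → (F).
(E) now also ready, so the ready set is {(B), (E), (C)}; (B) is listed earlier → (B).
(D), (E) and (C) are all available; (D) is listed earlier → (D).
Ready: (E) and (C). (E) is listed earlier → (E).
(C) is the only step now ready → (C).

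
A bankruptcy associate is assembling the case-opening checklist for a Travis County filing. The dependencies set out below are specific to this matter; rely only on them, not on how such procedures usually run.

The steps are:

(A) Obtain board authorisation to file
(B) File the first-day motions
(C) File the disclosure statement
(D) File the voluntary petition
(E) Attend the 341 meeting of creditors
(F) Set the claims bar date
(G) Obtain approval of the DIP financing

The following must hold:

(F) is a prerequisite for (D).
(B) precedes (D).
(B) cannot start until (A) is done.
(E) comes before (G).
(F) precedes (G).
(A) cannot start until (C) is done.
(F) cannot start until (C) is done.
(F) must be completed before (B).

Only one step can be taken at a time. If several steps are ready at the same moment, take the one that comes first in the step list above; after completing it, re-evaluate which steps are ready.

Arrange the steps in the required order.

(C), (A), (E), (F), (B), (D), (G)

Nothing is required for (C) and (E). (C) is listed earlier → (C) first.
(A) and (F) now also ready, so the ready set is {(A), (E), (F)}; (A) is listed earlier → (A).
(E) and (F) are both available; (E) is listed earlier → (E).
That leaves (F) as the only ready step → (F).
Ready: (B) and (G). (B) is listed earlier → (B).
Ready: (D) and (G). (D) is listed earlier → (D).
(G) needed (E) and (F), now all done → (G).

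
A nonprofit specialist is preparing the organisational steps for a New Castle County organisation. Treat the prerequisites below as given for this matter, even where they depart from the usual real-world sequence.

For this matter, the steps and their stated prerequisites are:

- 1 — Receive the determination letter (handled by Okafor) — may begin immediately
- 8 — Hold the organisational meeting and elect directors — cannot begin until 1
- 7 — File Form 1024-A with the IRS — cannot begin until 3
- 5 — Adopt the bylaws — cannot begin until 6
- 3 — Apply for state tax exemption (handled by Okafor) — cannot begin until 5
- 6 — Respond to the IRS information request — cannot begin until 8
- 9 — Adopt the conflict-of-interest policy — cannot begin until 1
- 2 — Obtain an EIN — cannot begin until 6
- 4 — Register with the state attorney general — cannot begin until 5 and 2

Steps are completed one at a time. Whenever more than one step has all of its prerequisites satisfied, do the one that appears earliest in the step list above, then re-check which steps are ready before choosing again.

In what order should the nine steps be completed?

1 → 8 → 6 → 5 → 3 → 7 → 9 → 2 → 4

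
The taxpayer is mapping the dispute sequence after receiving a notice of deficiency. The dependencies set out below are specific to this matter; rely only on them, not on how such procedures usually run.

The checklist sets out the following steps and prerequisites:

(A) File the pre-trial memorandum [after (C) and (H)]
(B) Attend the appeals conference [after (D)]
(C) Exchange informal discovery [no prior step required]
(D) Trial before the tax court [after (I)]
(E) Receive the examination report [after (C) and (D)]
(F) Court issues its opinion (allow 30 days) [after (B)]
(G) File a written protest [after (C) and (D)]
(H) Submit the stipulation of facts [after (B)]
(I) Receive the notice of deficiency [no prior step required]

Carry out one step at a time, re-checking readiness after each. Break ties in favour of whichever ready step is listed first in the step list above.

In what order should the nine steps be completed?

(C), (I), (D), (B), (E), (F), (G), (H), (A)

(C) and (I) have no prerequisites; (C) is listed earlier, so (C) is first.
(I) is the only step now ready → (I).
(D) needed (I), now all done → (D).
Now (B), (E) and (G) have their prerequisites met. (B) is listed earlier, so (B) next.
(E), (F), (G) and (H) are all available; (E) is listed earlier → (E).
Now (F), (G) and (H) have their prerequisites met. (F) is listed earlier, so (F) next.
(G) and (H) are both available; (G) is listed earlier → (G).
(H) is the only step now ready → (H).
That leaves (A) as the only ready step → (A).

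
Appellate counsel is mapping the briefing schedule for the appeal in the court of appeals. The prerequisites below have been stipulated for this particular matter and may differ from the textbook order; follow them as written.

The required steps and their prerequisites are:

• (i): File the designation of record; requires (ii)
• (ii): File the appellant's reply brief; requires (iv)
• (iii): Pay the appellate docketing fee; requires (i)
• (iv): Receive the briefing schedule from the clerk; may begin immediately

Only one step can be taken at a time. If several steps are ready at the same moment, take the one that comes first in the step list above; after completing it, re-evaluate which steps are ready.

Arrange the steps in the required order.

(iv) → (ii) → (i) → (iii)

(iv) is the only step with nothing outstanding, so it goes first.
That leaves (ii) as the only ready step → (ii).
(i) needed (ii), now all done → (i).
(iii) needed (i), now all done → (iii).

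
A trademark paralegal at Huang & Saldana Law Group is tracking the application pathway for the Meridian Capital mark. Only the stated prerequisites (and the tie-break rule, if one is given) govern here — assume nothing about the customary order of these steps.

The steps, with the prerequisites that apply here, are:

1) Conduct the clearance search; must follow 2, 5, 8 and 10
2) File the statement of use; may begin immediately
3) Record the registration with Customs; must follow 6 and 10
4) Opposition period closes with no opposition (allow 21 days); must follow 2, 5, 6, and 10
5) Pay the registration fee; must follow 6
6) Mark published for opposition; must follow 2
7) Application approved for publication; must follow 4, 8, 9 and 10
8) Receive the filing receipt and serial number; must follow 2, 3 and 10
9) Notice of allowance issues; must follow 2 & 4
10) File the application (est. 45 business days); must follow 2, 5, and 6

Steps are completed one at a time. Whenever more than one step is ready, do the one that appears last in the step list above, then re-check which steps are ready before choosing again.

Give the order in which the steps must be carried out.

2 6 5 10 4 9 3 8 7 1

Only 2 has no prerequisites, so it is first.
6 needed 2, now all done → 6.
5 is the only step now ready → 5.
10 is the only step now ready → 10.
4 and 3 are both available; 4 is listed later → 4.
9 now also ready, so the ready set is {9, 3}; 9 is listed later → 9.
That leaves 3 as the only ready step → 3.
8 needed 10, 3 and 2, now all done → 8.
Now 7 and 1 have their prerequisites met. 7 is listed later, so 7 next.
That leaves 1 as the only ready step → 1.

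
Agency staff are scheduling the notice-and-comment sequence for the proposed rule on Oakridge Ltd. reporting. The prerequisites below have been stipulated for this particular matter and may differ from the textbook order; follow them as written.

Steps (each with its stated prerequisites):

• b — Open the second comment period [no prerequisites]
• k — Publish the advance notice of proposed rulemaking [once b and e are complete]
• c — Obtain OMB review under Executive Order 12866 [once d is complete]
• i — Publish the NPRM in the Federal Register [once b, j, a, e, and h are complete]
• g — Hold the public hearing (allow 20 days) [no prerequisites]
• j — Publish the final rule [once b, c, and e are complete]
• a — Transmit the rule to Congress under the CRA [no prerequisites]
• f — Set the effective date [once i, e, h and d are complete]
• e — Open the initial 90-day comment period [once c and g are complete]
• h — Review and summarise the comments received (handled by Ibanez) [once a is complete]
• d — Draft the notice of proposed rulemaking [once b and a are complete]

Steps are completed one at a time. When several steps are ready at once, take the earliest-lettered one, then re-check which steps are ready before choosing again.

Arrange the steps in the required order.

a, b, d, c, g, e, h, j, i, f, k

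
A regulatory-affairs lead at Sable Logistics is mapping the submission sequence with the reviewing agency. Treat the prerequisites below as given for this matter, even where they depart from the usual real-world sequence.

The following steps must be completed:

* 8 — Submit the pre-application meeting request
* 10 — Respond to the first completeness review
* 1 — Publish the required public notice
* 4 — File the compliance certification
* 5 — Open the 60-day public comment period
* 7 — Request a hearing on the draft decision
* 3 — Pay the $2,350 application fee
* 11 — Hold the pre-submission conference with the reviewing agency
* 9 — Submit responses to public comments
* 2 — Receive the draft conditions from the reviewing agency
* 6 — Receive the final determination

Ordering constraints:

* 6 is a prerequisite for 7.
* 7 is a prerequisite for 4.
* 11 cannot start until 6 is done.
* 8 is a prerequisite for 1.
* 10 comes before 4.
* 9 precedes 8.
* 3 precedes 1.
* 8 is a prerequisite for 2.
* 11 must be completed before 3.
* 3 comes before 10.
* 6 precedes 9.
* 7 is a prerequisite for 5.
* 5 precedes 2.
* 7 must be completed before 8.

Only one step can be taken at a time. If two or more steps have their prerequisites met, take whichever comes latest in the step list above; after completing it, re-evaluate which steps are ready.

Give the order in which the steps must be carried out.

6 9 11 3 7 5 10 4 8 2 1

6 is the only step with nothing outstanding, so it goes first.
Ready: 9, 11 and 7. 9 is listed later → 9.
Ready: 11 and 7. 11 is listed later → 11.
3 and 7 are both available; 3 is listed later → 3.
7 and 10 are both available; 7 is listed later → 7.
Now 5, 10 and 8 have their prerequisites met. 5 is listed later, so 5 next.
10 and 8 are both available; 10 is listed later → 10.
4 now also ready, so the ready set is {4, 8}; 4 is listed later → 4.
That leaves 8 as the only ready step → 8.
Ready: 2 and 1. 2 is listed later → 2.
1 needed 3 and 8, now all done → 1.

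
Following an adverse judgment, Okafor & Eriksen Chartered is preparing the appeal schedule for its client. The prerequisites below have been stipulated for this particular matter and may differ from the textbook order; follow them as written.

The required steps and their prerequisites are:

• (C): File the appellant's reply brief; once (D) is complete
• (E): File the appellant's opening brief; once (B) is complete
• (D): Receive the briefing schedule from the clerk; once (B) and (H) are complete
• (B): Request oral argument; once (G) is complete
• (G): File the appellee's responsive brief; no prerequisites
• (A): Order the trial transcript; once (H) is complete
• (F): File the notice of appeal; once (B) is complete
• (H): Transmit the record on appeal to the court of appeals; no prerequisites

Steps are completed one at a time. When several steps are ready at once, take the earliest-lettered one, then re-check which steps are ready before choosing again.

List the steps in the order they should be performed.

(G), (B), (E), (F), (H), (A), (D), (C)

Nothing is required for (G) and (H). (G) has the earlier label → (G) first.
(B) now also ready, so the ready set is {(B), (H)}; (B) has the earlier label → (B).
(E) and (F) now also ready, so the ready set is {(E), (F), (H)}; (E) has the earlier label → (E).
Ready: (F) and (H). (F) has the earlier label → (F).
(H) is the only step now ready → (H).
Ready: (A) and (D). (A) has the earlier label → (A).
(D) needed (B) and (H), now all done → (D).
(C) is the only step now ready → (C).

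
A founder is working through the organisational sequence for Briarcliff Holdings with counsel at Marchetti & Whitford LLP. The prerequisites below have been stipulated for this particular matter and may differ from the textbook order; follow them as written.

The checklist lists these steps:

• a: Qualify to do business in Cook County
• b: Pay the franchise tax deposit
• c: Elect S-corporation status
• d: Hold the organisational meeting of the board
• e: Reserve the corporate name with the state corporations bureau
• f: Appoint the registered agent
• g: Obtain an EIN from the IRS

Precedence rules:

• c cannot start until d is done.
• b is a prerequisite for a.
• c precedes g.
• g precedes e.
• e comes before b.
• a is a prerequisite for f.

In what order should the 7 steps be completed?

d has no prerequisites → d first.
c needed d, now all done → c.
g is the only step now ready → g.
e needed g, now all done → e.
b needed e, now all done → b.
That leaves a as the only ready step → a.
f needed a, now all done → f.

d, c, g, e, b, a, f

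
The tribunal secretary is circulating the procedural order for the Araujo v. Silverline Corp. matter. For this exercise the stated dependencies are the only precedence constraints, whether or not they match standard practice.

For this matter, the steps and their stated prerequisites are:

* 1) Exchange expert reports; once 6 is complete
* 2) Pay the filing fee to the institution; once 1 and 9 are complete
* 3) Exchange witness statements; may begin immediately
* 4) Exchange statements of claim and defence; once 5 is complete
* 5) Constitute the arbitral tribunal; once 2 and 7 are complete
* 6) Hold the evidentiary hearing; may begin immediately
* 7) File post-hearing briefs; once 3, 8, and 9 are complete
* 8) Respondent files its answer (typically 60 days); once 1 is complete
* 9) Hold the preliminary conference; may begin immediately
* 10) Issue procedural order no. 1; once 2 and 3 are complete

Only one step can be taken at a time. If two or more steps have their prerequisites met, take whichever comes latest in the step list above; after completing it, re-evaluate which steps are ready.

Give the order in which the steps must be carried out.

9, 6, 3, 1, 8, 7, 2, 10, 5, 4

9, 6 and 3 have no prerequisites; 9 is listed later, so 9 is first.
Ready: 6 and 3. 6 is listed later → 6.
Ready: 3 and 1. 3 is listed later → 3.
That leaves 1 as the only ready step → 1.
Ready: 8 and 2. 8 is listed later → 8.
Ready: 7 and 2. 7 is listed later → 7.
2 needed 9 and 1, now all done → 2.
10 and 5 are both available; 10 is listed later → 10.
Next only 5 has its prerequisites met → 5.
Next only 4 has its prerequisites met → 4.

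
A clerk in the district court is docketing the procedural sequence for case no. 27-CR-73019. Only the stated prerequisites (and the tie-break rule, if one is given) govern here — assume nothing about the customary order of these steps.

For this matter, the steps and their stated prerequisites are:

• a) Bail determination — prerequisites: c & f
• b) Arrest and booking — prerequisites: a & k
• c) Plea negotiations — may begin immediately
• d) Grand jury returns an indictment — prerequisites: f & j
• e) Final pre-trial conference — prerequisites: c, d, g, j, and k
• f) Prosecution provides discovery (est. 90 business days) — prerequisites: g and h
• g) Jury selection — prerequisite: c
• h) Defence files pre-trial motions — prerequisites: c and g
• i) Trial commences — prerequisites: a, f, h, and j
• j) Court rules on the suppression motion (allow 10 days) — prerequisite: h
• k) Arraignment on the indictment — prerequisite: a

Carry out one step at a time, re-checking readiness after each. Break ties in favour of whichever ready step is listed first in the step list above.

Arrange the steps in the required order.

c, g, h, f, a, j, d, i, k, b, e

Only c has no prerequisites, so it is first.
g is the only step now ready → g.
h needed c and g, now all done → h.
Ready: f and j. f is listed earlier → f.
Ready: a and j. a is listed earlier → a.
Now j and k have their prerequisites met. j is listed earlier, so j next.
d and i now also ready, so the ready set is {d, i, k}; d is listed earlier → d.
Ready: i and k. i is listed earlier → i.
k needed a, now all done → k.
Ready: b and e. b is listed earlier → b.
Next only e has its prerequisites met → e.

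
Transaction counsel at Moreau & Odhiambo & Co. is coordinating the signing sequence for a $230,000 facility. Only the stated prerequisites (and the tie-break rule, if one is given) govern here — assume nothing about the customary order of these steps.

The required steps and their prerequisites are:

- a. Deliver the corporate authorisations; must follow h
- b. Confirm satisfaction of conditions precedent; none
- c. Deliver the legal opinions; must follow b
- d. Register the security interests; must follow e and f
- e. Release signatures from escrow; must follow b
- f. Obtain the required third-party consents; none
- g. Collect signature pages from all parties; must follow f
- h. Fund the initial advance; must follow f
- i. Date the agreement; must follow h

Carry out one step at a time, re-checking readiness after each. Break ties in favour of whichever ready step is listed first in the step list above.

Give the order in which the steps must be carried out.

b → c → e → f → d → g → h → a → i

Nothing is required for b and f. b is listed earlier → b first.
Now c, e and f have their prerequisites met. c is listed earlier, so c next.
e and f are both available; e is listed earlier → e.
That leaves f as the only ready step → f.
d, g and h are all available; d is listed earlier → d.
Ready: g and h. g is listed earlier → g.
h needed f, now all done → h.
a and i are both available; a is listed earlier → a.
i needed h, now all done → i.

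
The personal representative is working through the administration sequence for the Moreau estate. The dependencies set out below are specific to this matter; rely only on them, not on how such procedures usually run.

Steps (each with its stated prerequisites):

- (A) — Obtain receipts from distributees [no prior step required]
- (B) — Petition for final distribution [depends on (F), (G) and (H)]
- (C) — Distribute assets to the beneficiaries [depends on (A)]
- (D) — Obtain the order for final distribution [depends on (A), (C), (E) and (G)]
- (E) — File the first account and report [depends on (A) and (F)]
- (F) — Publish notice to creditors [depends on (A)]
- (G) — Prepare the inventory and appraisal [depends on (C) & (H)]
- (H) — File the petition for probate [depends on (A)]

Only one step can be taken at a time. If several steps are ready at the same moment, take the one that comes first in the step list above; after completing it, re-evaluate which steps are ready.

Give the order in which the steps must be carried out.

Only (A) has no prerequisites, so it is first.
Ready: (C), (F) and (H). (C) is listed earlier → (C).
(F) and (H) are both available; (F) is listed earlier → (F).
(E) and (H) are both available; (E) is listed earlier → (E).
(H) needed (A), now all done → (H).
Next only (G) has its prerequisites met → (G).
Ready: (B) and (D). (B) is listed earlier → (B).
(D) needed (A), (C), (E) and (G), now all done → (D).

(A) (C) (F) (E) (H) (G) (B) (D)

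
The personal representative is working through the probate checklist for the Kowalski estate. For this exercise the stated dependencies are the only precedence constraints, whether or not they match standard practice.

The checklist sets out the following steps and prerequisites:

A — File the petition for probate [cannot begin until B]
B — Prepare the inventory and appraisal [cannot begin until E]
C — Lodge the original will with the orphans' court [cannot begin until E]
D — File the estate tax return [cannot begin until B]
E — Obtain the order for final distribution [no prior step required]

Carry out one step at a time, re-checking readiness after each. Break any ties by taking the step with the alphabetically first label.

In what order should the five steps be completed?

Only E has no prerequisites, so it is first.
Now B and C have their prerequisites met. B has the earlier label, so B next.
A, C and D are all available; A has the earlier label → A.
C and D are both available; C has the earlier label → C.
D is the only step now ready → D.

E, B, A, C, D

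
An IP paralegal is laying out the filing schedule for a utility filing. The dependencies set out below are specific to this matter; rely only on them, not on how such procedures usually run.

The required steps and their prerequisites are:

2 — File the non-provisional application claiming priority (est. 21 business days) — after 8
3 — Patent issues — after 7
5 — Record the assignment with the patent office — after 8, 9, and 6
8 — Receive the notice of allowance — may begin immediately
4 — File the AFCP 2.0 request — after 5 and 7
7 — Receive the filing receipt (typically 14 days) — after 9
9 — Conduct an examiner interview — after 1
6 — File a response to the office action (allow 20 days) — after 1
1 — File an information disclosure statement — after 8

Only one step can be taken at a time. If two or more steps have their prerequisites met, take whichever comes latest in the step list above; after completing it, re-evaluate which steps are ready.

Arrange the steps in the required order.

Only 8 has no prerequisites, so it is first.
Now 1 and 2 have their prerequisites met. 1 is listed later, so 1 next.
6 and 9 now also ready, so the ready set is {6, 9, 2}; 6 is listed later → 6.
9 and 2 are both available; 9 is listed later → 9.
7 and 5 now also ready, so the ready set is {7, 5, 2}; 7 is listed later → 7.
Now 5, 3 and 2 have their prerequisites met. 5 is listed later, so 5 next.
4 now also ready, so the ready set is {4, 3, 2}; 4 is listed later → 4.
Ready: 3 and 2. 3 is listed later → 3.
2 needed 8, now all done → 2.

8 1 6 9 7 5 4 3 2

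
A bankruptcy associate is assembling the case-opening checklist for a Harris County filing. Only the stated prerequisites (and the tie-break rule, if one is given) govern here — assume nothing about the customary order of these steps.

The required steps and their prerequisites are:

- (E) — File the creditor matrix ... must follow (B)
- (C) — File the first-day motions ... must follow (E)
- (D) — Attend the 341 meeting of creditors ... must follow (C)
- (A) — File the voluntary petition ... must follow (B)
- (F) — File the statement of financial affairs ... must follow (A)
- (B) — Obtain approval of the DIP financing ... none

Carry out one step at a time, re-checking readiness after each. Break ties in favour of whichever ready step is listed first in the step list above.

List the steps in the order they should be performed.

(B) has no prerequisites → (B) first.
(E) and (A) are both available; (E) is listed earlier → (E).
Ready: (C) and (A). (C) is listed earlier → (C).
(D) now also ready, so the ready set is {(D), (A)}; (D) is listed earlier → (D).
(A) needed (B), now all done → (A).
Next only (F) has its prerequisites met → (F).

(B), (E), (C), (D), (A), (F)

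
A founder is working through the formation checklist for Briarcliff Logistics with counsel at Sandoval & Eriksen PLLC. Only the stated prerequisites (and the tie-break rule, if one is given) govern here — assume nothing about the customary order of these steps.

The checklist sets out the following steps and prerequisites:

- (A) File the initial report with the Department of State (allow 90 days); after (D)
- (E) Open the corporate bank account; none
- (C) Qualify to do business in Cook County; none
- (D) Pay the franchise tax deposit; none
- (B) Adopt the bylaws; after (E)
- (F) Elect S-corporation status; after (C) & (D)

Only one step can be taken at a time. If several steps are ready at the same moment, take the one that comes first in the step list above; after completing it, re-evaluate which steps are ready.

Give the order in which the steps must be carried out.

Nothing is required for (E), (C) and (D). (E) is listed earlier → (E) first.
(C), (D) and (B) are all available; (C) is listed earlier → (C).
Now (D) and (B) have their prerequisites met. (D) is listed earlier, so (D) next.
Ready: (A), (B) and (F). (A) is listed earlier → (A).
Ready: (B) and (F). (B) is listed earlier → (B).
(F) is the only step now ready → (F).

(E) → (C) → (D) → (A) → (B) → (F)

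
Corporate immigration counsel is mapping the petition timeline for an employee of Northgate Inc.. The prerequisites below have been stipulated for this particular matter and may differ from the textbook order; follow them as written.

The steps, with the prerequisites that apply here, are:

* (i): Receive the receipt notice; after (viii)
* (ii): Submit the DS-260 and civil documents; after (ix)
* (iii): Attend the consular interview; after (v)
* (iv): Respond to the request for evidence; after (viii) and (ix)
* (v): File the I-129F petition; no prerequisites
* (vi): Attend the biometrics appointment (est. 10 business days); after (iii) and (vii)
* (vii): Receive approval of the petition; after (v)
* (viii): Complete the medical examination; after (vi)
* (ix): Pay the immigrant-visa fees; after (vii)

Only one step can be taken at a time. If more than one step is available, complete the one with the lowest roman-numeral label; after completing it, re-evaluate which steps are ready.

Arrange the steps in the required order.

(v) (iii) (vii) (vi) (viii) (i) (ix) (ii) (iv)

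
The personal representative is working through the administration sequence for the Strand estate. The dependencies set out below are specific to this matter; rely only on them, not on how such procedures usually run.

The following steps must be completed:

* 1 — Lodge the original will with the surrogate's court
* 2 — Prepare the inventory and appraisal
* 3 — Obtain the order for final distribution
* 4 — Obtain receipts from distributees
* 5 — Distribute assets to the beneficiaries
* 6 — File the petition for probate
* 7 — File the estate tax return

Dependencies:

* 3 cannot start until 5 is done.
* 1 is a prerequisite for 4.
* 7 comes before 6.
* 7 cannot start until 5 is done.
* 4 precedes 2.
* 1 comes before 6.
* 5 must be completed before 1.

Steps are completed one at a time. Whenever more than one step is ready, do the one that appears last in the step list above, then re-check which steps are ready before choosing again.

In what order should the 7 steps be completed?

5 has no prerequisites → 5 first.
Ready: 7, 3 and 1. 7 is listed later → 7.
Now 3 and 1 have their prerequisites met. 3 is listed later, so 3 next.
Next only 1 has its prerequisites met → 1.
6 and 4 are both available; 6 is listed later → 6.
4 needed 1, now all done → 4.
2 needed 4, now all done → 2.

5, 7, 3, 1, 6, 4, 2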